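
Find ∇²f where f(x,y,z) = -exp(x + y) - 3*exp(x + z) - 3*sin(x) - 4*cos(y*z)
4*y**2*cos(y*z) + 4*z**2*cos(y*z) - 2*exp(x + y) - 6*exp(x + z) + 3*sin(x)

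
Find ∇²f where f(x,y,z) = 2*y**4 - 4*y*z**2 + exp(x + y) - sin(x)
24*y**2 - 8*y + 2*exp(x + y) + sin(x)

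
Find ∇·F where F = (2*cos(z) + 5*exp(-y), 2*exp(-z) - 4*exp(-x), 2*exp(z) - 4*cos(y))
2*exp(z)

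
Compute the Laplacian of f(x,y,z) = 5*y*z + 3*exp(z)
3*exp(z)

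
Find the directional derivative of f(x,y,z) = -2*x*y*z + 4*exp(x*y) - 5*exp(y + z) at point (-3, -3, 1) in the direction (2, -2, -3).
sqrt(17)*(25 + 54*exp(2))*exp(-2)/17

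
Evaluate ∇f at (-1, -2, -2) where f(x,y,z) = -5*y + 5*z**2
(0, -5, -20)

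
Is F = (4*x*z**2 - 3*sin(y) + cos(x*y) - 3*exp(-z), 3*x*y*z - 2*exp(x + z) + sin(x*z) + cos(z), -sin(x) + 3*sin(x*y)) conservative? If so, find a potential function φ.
No, ∇×F = (-3*x*y + 3*x*cos(x*y) - x*cos(x*z) + 2*exp(x + z) + sin(z), 8*x*z - 3*y*cos(x*y) + cos(x) + 3*exp(-z), x*sin(x*y) + 3*y*z + z*cos(x*z) - 2*exp(x + z) + 3*cos(y)) ≠ 0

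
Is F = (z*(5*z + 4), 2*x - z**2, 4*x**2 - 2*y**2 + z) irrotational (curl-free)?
No, ∇×F = (-4*y + 2*z, -8*x + 10*z + 4, 2)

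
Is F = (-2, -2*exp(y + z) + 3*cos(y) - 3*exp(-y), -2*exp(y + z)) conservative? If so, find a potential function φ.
Yes, F is conservative. φ = -2*x - 2*exp(y + z) + 3*sin(y) + 3*exp(-y)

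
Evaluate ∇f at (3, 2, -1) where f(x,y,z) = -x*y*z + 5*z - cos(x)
(sin(3) + 2, 3, -1)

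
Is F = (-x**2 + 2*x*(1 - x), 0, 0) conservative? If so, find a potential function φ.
Yes, F is conservative. φ = x**2*(1 - x)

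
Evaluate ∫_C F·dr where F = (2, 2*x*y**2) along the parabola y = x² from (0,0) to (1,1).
18/7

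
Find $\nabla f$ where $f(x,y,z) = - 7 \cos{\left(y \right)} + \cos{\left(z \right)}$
(0, 7*sin(y), -sin(z))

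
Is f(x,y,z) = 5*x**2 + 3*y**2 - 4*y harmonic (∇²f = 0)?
No, ∇²f = 16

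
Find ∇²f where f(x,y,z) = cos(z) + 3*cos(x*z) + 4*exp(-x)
-3*x**2*cos(x*z) - 3*z**2*cos(x*z) - cos(z) + 4*exp(-x)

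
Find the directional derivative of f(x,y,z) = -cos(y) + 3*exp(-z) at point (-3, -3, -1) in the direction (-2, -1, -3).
sqrt(14)*(sin(3) + 9*E)/14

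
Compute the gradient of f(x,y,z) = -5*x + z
(-5, 0, 1)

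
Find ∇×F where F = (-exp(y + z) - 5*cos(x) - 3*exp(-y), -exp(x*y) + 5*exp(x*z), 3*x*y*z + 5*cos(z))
(x*(3*z - 5*exp(x*z)), -3*y*z - exp(y + z), -y*exp(x*y) + 5*z*exp(x*z) + exp(y + z) - 3*exp(-y))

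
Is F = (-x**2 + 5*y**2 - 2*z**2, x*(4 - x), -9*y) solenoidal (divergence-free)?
No, ∇·F = -2*x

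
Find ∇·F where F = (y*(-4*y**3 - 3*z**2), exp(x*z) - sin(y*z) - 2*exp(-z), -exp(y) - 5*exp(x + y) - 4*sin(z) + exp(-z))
-z*cos(y*z) - 4*cos(z) - exp(-z)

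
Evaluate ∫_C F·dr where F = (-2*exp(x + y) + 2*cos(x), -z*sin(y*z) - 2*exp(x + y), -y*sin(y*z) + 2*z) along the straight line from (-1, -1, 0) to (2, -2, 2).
cos(4) + 2*exp(-2) + 1 + 2*sin(1) + 2*sin(2)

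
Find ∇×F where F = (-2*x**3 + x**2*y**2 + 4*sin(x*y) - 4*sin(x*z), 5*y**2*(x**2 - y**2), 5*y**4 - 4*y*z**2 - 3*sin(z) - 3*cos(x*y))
(3*x*sin(x*y) + 20*y**3 - 4*z**2, -4*x*cos(x*z) - 3*y*sin(x*y), 2*x*(-x*y + 5*y**2 - 2*cos(x*y)))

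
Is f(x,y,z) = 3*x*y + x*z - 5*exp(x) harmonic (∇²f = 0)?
No, ∇²f = -5*exp(x)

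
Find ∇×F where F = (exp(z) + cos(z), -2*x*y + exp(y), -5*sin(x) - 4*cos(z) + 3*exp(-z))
(0, exp(z) - sin(z) + 5*cos(x), -2*y)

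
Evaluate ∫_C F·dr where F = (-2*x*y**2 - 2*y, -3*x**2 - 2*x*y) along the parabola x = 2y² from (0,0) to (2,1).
-131/15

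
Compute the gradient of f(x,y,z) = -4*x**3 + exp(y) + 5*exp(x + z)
(-12*x**2 + 5*exp(x + z), exp(y), 5*exp(x + z))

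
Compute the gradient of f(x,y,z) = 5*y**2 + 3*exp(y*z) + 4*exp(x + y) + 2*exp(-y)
(4*exp(x + y), 10*y + 3*z*exp(y*z) + 4*exp(x + y) - 2*exp(-y), 3*y*exp(y*z))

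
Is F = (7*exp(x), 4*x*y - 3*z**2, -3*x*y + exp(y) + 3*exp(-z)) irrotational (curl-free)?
No, ∇×F = (-3*x + 6*z + exp(y), 3*y, 4*y)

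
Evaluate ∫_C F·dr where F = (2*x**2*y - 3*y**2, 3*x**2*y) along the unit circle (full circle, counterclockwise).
-pi/2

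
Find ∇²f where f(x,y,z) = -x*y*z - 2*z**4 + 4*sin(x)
-24*z**2 - 4*sin(x)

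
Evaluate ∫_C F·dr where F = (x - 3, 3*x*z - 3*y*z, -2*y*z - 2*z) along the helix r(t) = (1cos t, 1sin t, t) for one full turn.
pi*(11 - 2*pi)/2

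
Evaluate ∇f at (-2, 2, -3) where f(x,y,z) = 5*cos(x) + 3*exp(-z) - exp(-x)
(5*sin(2) + exp(2), 0, -3*exp(3))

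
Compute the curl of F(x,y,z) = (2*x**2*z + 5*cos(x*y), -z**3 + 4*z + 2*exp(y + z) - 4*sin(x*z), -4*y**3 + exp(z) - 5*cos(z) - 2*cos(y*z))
(4*x*cos(x*z) - 12*y**2 + 3*z**2 + 2*z*sin(y*z) - 2*exp(y + z) - 4, 2*x**2, 5*x*sin(x*y) - 4*z*cos(x*z))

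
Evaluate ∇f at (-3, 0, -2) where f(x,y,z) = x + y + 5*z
(1, 1, 5)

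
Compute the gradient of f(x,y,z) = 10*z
(0, 0, 10)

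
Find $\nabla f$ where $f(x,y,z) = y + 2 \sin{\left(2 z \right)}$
(0, 1, 4*cos(2*z))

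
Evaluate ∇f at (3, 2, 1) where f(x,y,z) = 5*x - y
(5, -1, 0)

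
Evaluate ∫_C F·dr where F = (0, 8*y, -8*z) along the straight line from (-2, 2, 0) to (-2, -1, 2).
-28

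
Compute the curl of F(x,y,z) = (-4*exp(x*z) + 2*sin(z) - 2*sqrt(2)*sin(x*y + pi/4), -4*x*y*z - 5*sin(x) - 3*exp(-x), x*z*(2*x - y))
(x*(4*y - z), -4*x*z - 4*x*exp(x*z) + y*z + 2*cos(z), 2*sqrt(2)*x*cos(x*y + pi/4) - 4*y*z - 5*cos(x) + 3*exp(-x))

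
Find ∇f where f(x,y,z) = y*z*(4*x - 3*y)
(4*y*z, 2*z*(2*x - 3*y), y*(4*x - 3*y))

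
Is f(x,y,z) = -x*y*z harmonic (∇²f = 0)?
Yes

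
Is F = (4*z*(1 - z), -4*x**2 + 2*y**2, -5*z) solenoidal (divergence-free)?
No, ∇·F = 4*y - 5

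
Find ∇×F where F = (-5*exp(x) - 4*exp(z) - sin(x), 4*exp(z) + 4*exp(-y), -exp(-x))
(-4*exp(z), -4*exp(z) - exp(-x), 0)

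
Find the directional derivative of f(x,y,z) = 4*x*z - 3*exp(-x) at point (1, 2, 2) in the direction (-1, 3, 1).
sqrt(11)*(-4*E - 3)*exp(-1)/11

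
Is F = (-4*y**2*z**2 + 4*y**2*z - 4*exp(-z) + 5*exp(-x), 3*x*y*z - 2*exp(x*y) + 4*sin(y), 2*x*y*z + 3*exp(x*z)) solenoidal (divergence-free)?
No, ∇·F = 2*x*y + 3*x*z - 2*x*exp(x*y) + 3*x*exp(x*z) + 4*cos(y) - 5*exp(-x)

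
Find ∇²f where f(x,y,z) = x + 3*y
0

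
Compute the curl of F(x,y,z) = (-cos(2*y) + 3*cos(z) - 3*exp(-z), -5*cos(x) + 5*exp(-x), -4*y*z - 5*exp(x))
(-4*z, 5*exp(x) - 3*sin(z) + 3*exp(-z), 5*sin(x) - 2*sin(2*y) - 5*exp(-x))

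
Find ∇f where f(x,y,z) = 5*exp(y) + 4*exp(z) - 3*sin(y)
(0, 5*exp(y) - 3*cos(y), 4*exp(z))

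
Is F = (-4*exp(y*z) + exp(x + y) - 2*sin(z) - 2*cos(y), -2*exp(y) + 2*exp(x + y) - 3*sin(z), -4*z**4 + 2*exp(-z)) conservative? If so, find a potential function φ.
No, ∇×F = (3*cos(z), -4*y*exp(y*z) - 2*cos(z), 4*z*exp(y*z) + exp(x + y) - 2*sin(y)) ≠ 0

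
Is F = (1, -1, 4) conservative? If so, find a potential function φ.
Yes, F is conservative. φ = x - y + 4*z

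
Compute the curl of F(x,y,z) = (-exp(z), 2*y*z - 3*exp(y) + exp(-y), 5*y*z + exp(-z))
(-2*y + 5*z, -exp(z), 0)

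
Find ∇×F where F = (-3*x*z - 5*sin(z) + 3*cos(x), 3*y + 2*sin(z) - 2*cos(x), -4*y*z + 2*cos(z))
(-4*z - 2*cos(z), -3*x - 5*cos(z), 2*sin(x))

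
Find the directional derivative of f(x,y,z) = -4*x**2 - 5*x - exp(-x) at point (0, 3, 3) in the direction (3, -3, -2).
-6*sqrt(22)/11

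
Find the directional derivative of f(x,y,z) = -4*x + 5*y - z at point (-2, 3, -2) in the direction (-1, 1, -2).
11*sqrt(6)/6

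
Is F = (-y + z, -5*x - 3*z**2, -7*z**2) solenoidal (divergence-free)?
No, ∇·F = -14*z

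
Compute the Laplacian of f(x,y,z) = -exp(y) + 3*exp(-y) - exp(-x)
-exp(y) + 3*exp(-y) - exp(-x)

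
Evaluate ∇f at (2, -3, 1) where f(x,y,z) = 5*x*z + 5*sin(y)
(5, 5*cos(3), 10)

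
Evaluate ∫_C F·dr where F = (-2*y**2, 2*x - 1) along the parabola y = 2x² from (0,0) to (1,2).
-14/15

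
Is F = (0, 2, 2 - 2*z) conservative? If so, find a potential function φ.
Yes, F is conservative. φ = 2*y - z**2 + 2*z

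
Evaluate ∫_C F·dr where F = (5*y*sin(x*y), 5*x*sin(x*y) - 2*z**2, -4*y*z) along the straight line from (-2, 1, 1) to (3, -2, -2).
-5*cos(6) + 5*cos(2) + 18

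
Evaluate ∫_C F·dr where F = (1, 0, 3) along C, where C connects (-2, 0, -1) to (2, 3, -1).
4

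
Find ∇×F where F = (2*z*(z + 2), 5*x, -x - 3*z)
(0, 4*z + 5, 5)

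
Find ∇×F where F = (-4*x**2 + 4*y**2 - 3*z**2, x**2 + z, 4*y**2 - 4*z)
(8*y - 1, -6*z, 2*x - 8*y)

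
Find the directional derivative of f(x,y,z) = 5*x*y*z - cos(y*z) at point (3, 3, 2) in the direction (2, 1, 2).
8*sin(6)/3 + 60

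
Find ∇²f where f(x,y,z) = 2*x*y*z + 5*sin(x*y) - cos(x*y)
(x**2 + y**2)*(-5*sin(x*y) + cos(x*y))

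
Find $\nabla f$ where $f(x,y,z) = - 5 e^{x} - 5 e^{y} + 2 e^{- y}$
(-5*exp(x), -5*exp(y) - 2*exp(-y), 0)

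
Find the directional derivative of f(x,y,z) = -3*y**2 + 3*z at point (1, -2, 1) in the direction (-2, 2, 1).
9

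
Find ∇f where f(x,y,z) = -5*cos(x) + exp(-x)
(5*sin(x) - exp(-x), 0, 0)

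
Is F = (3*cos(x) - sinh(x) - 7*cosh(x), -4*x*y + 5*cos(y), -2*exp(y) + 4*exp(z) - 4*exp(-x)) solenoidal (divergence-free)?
No, ∇·F = -4*x + 4*exp(z) - 3*sin(x) - 5*sin(y) - 7*sinh(x) - cosh(x)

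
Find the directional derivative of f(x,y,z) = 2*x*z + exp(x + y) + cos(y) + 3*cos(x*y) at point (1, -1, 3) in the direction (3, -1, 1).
sqrt(11)*(22 - 13*sin(1))/11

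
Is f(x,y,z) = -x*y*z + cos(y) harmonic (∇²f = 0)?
No, ∇²f = -cos(y)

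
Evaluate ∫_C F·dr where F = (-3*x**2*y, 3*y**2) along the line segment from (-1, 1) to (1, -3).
-26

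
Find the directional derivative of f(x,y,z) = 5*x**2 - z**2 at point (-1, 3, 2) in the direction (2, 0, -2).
-3*sqrt(2)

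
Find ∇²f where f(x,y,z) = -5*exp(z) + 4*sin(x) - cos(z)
-5*exp(z) - 4*sin(x) + cos(z)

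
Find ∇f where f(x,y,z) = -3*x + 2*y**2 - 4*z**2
(-3, 4*y, -8*z)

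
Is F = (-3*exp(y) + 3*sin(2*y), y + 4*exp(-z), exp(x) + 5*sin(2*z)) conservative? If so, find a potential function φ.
No, ∇×F = (4*exp(-z), -exp(x), 3*exp(y) - 6*cos(2*y)) ≠ 0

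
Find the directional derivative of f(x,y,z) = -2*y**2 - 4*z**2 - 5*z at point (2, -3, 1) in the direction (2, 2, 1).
11/3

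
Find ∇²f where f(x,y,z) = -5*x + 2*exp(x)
2*exp(x)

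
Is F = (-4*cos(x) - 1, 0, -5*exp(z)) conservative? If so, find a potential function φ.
Yes, F is conservative. φ = -x - 5*exp(z) - 4*sin(x)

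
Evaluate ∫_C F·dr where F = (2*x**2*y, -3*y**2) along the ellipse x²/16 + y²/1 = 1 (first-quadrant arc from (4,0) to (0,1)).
-8*pi - 1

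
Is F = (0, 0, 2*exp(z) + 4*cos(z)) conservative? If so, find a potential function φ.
Yes, F is conservative. φ = 2*exp(z) + 4*sin(z)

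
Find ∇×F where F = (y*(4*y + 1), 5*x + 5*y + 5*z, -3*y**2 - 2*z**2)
(-6*y - 5, 0, 4 - 8*y)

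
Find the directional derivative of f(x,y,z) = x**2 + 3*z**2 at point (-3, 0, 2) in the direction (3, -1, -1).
-30*sqrt(11)/11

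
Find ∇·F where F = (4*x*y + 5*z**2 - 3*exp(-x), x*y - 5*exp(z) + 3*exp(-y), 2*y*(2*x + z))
x + 6*y - 3*exp(-y) + 3*exp(-x)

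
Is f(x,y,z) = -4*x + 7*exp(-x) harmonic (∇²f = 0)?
No, ∇²f = 7*exp(-x)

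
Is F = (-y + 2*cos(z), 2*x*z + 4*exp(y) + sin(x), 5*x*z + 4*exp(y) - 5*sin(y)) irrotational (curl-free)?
No, ∇×F = (-2*x + 4*exp(y) - 5*cos(y), -5*z - 2*sin(z), 2*z + cos(x) + 1)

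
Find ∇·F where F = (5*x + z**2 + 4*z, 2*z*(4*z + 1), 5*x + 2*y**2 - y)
5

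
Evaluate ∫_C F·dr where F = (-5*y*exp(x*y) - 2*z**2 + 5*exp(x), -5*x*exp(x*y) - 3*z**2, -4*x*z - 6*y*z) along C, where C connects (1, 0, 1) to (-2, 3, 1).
-5*E - 5*exp(-6) + 5*exp(-2) + 2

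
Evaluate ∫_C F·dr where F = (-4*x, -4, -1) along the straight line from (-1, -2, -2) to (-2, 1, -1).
-19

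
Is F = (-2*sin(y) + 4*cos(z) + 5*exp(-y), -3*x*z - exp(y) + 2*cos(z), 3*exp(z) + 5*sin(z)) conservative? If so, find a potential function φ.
No, ∇×F = (3*x + 2*sin(z), -4*sin(z), -3*z + 2*cos(y) + 5*exp(-y)) ≠ 0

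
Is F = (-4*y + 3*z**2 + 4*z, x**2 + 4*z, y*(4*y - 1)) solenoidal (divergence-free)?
Yes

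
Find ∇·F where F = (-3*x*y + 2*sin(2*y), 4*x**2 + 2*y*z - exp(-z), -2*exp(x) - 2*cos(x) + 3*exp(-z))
-3*y + 2*z - 3*exp(-z)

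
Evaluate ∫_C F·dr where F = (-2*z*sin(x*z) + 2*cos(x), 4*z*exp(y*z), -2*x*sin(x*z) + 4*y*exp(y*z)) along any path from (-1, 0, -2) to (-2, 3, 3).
-4 - 2*sqrt(2)*sin(pi/4 + 2) + 2*sin(1) + 2*cos(6) + 4*exp(9)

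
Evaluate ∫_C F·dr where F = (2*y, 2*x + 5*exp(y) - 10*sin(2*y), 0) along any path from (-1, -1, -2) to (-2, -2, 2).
5*cos(4) - 5*exp(-1) + 5*exp(-2) - 5*cos(2) + 6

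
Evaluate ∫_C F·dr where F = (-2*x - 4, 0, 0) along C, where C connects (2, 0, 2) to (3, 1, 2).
-9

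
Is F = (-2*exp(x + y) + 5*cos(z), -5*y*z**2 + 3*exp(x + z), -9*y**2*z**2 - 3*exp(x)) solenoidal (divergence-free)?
No, ∇·F = -18*y**2*z - 5*z**2 - 2*exp(x + y)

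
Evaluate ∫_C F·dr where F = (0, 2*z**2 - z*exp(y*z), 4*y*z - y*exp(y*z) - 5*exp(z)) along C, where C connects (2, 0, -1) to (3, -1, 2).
-5*exp(2) - 7 - exp(-2) + 5*exp(-1)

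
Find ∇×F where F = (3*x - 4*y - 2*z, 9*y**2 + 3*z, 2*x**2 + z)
(-3, -4*x - 2, 4)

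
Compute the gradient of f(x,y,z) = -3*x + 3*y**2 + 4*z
(-3, 6*y, 4)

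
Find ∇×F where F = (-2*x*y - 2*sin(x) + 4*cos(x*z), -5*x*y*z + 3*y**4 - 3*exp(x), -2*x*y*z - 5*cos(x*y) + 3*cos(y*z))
(5*x*y - 2*x*z + 5*x*sin(x*y) - 3*z*sin(y*z), -4*x*sin(x*z) + 2*y*z - 5*y*sin(x*y), 2*x - 5*y*z - 3*exp(x))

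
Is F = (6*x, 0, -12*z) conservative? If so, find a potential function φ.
Yes, F is conservative. φ = 3*x**2 - 6*z**2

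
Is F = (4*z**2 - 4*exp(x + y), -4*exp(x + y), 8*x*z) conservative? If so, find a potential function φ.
Yes, F is conservative. φ = 4*x*z**2 - 4*exp(x + y)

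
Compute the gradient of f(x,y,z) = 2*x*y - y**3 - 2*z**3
(2*y, 2*x - 3*y**2, -6*z**2)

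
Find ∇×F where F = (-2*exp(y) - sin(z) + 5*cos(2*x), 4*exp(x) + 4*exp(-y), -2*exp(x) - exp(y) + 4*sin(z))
(-exp(y), 2*exp(x) - cos(z), 4*exp(x) + 2*exp(y))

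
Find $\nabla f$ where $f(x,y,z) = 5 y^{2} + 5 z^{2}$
(0, 10*y, 10*z)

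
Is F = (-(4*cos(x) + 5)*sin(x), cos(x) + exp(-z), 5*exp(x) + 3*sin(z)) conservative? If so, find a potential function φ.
No, ∇×F = (exp(-z), -5*exp(x), -sin(x)) ≠ 0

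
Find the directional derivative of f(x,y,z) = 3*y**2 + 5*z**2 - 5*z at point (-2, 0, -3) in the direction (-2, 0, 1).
-7*sqrt(5)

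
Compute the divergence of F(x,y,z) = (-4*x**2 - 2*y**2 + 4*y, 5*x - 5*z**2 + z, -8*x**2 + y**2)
-8*x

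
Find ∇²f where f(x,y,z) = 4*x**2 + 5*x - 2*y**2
4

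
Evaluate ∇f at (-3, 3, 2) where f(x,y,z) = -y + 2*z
(0, -1, 2)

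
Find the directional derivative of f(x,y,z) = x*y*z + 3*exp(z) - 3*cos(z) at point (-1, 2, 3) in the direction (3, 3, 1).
sqrt(19)*(3*sin(3) + 7 + 3*exp(3))/19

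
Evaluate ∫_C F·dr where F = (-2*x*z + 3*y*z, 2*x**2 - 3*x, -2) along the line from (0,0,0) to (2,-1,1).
-19/3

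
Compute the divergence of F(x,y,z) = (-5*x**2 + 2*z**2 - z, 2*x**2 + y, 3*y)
1 - 10*x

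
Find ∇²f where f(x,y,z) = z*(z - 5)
2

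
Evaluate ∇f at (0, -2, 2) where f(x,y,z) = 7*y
(0, 7, 0)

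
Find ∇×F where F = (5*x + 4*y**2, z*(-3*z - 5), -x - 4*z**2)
(6*z + 5, 1, -8*y)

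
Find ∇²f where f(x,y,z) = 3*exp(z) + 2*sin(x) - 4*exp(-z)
3*exp(z) - 2*sin(x) - 4*exp(-z)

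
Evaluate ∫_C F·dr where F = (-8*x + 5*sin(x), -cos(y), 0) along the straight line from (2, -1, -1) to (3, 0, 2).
-20 + 5*cos(2) - sin(1) - 5*cos(3)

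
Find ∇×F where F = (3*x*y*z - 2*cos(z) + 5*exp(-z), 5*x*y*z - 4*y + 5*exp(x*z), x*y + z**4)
(x*(-5*y - 5*exp(x*z) + 1), 3*x*y - y + 2*sin(z) - 5*exp(-z), z*(-3*x + 5*y + 5*exp(x*z)))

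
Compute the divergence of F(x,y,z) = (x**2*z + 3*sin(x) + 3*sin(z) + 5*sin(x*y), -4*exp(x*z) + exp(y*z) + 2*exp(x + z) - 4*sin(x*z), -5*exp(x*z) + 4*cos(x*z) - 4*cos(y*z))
2*x*z - 5*x*exp(x*z) - 4*x*sin(x*z) + 4*y*sin(y*z) + 5*y*cos(x*y) + z*exp(y*z) + 3*cos(x)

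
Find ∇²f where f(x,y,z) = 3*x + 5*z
0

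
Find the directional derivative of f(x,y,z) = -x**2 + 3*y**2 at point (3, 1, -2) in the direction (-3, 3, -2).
18*sqrt(22)/11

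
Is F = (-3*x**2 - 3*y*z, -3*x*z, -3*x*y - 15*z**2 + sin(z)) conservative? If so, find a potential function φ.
Yes, F is conservative. φ = -x**3 - 3*x*y*z - 5*z**3 - cos(z)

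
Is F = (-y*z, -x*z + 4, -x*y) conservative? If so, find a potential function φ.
Yes, F is conservative. φ = y*(-x*z + 4)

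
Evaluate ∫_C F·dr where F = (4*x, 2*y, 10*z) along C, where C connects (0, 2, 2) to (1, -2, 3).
27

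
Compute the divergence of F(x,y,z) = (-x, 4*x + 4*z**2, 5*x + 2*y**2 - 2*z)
-3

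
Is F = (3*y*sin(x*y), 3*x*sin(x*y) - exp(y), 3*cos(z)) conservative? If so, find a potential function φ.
Yes, F is conservative. φ = -exp(y) + 3*sin(z) - 3*cos(x*y)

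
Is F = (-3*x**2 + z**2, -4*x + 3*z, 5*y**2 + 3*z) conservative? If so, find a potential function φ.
No, ∇×F = (10*y - 3, 2*z, -4) ≠ 0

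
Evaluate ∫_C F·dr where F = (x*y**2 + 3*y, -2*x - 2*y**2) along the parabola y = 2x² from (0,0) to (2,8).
-304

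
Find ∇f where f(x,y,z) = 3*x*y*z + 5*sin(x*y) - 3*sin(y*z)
(y*(3*z + 5*cos(x*y)), 3*x*z + 5*x*cos(x*y) - 3*z*cos(y*z), 3*y*(x - cos(y*z)))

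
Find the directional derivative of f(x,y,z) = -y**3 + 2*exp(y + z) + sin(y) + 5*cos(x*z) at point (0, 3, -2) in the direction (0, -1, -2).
sqrt(5)*(-6*E - cos(3) + 27)/5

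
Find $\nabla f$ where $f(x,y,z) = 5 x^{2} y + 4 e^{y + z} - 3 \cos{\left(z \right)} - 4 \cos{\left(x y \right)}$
(2*y*(5*x + 2*sin(x*y)), 5*x**2 + 4*x*sin(x*y) + 4*exp(y + z), 4*exp(y + z) + 3*sin(z))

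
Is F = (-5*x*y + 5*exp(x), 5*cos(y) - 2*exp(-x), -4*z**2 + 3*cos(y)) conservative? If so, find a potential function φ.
No, ∇×F = (-3*sin(y), 0, 5*x + 2*exp(-x)) ≠ 0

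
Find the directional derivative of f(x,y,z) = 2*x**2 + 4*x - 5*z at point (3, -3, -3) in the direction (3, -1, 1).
43*sqrt(11)/11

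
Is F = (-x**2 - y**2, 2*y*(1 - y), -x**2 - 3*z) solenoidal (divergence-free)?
No, ∇·F = -2*x - 4*y - 1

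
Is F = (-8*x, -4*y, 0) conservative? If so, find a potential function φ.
Yes, F is conservative. φ = -4*x**2 - 2*y**2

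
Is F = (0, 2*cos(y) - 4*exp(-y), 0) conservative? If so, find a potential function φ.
Yes, F is conservative. φ = 2*sin(y) + 4*exp(-y)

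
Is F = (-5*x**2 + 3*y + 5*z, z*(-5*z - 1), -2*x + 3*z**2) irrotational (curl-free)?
No, ∇×F = (10*z + 1, 7, -3)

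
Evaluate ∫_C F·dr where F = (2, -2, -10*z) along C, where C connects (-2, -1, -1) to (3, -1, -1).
10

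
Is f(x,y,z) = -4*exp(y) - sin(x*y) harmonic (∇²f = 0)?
No, ∇²f = x**2*sin(x*y) + y**2*sin(x*y) - 4*exp(y)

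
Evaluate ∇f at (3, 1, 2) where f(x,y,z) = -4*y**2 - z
(0, -8, -1)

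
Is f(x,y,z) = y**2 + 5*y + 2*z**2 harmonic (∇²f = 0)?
No, ∇²f = 6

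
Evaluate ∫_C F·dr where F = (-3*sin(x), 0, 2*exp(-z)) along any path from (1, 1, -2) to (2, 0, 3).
-3*cos(1) + 3*cos(2) - 2*exp(-3) + 2*exp(2)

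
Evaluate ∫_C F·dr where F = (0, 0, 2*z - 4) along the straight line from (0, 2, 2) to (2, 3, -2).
16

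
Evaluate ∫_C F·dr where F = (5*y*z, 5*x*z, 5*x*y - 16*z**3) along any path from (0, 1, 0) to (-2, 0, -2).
-64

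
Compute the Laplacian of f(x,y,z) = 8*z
0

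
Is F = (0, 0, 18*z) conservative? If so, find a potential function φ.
Yes, F is conservative. φ = 9*z**2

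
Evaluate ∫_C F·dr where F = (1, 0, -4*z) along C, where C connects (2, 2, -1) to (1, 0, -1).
-1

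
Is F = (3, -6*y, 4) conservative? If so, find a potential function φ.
Yes, F is conservative. φ = 3*x - 3*y**2 + 4*z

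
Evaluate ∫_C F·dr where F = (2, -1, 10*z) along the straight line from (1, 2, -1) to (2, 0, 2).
19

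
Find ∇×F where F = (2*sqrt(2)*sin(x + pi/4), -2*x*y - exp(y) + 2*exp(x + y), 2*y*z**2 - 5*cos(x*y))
(5*x*sin(x*y) + 2*z**2, -5*y*sin(x*y), -2*y + 2*exp(x + y))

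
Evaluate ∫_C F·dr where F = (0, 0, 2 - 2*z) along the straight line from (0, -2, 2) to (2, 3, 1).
1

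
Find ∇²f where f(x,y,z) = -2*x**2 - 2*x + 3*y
-4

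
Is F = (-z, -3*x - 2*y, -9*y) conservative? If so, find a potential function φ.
No, ∇×F = (-9, -1, -3) ≠ 0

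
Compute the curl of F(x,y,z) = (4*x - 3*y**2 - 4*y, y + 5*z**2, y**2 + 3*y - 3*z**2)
(2*y - 10*z + 3, 0, 6*y + 4)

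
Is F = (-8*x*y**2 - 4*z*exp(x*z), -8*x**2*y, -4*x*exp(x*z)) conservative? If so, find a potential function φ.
Yes, F is conservative. φ = -4*x**2*y**2 - 4*exp(x*z)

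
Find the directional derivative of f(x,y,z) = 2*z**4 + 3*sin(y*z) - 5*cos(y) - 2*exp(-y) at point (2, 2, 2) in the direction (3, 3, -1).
sqrt(19)*(-64*exp(2) + 12*exp(2)*cos(4) + 6 + 15*exp(2)*sin(2))*exp(-2)/19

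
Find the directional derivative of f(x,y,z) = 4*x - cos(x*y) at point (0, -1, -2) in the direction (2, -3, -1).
4*sqrt(14)/7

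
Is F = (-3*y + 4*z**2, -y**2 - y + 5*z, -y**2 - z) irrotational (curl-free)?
No, ∇×F = (-2*y - 5, 8*z, 3)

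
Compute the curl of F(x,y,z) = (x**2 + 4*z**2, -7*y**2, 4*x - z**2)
(0, 8*z - 4, 0)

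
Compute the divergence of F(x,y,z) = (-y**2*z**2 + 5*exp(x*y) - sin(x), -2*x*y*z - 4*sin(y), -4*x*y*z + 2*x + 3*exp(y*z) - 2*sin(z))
-4*x*y - 2*x*z + 5*y*exp(x*y) + 3*y*exp(y*z) - cos(x) - 4*cos(y) - 2*cos(z)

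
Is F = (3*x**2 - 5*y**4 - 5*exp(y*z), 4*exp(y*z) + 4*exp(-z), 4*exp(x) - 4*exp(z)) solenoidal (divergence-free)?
No, ∇·F = 6*x + 4*z*exp(y*z) - 4*exp(z)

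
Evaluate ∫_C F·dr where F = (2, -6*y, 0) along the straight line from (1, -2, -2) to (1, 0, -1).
12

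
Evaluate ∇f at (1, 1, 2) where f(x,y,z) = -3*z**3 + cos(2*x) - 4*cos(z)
(-2*sin(2), 0, -36 + 4*sin(2))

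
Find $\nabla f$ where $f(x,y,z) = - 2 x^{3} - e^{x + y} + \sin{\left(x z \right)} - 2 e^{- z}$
(-6*x**2 + z*cos(x*z) - exp(x + y), -exp(x + y), x*cos(x*z) + 2*exp(-z))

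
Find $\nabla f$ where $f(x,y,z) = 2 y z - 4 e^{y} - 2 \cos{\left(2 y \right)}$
(0, 2*z - 4*exp(y) + 4*sin(2*y), 2*y)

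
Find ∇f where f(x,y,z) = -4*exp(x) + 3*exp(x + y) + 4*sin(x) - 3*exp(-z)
(-4*exp(x) + 3*exp(x + y) + 4*cos(x), 3*exp(x + y), 3*exp(-z))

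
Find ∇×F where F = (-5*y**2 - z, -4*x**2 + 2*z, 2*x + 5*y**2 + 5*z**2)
(10*y - 2, -3, -8*x + 10*y)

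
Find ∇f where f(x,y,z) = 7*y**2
(0, 14*y, 0)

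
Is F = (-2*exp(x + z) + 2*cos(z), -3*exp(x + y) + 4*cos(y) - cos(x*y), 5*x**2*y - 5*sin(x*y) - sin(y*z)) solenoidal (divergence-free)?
No, ∇·F = x*sin(x*y) - y*cos(y*z) - 3*exp(x + y) - 2*exp(x + z) - 4*sin(y)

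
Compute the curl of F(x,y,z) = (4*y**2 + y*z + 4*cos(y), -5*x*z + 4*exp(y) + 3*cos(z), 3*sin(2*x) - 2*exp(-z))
(5*x + 3*sin(z), y - 6*cos(2*x), -8*y - 6*z + 4*sin(y))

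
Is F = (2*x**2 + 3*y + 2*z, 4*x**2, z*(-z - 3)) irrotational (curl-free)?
No, ∇×F = (0, 2, 8*x - 3)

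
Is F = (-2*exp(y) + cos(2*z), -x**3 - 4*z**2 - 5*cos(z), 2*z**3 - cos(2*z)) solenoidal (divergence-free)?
No, ∇·F = 6*z**2 + 2*sin(2*z)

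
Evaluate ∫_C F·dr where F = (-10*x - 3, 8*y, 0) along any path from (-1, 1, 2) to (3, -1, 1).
-52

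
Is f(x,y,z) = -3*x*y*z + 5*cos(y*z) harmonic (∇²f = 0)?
No, ∇²f = -5*(y**2 + z**2)*cos(y*z)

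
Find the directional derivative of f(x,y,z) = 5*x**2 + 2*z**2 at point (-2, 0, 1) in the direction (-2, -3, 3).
26*sqrt(22)/11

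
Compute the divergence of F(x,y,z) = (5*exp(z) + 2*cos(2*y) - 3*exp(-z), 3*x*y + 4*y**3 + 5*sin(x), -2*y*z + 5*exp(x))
3*x + 12*y**2 - 2*y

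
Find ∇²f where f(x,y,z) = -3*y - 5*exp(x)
-5*exp(x)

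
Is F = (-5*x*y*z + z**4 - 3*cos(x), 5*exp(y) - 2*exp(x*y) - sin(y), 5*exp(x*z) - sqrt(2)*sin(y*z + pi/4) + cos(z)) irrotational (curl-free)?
No, ∇×F = (-sqrt(2)*z*cos(y*z + pi/4), -5*x*y + 4*z**3 - 5*z*exp(x*z), 5*x*z - 2*y*exp(x*y))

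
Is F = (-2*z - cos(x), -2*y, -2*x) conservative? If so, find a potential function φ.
Yes, F is conservative. φ = -2*x*z - y**2 - sin(x)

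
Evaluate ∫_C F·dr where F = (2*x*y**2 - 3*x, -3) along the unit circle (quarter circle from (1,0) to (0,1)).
-2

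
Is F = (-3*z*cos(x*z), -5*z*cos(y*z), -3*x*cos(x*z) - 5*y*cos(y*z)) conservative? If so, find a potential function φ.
Yes, F is conservative. φ = -3*sin(x*z) - 5*sin(y*z)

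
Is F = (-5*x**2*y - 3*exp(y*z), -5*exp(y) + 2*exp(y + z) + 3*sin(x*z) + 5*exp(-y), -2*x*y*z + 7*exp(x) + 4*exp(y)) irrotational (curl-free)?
No, ∇×F = (-2*x*z - 3*x*cos(x*z) + 4*exp(y) - 2*exp(y + z), 2*y*z - 3*y*exp(y*z) - 7*exp(x), 5*x**2 + 3*z*exp(y*z) + 3*z*cos(x*z))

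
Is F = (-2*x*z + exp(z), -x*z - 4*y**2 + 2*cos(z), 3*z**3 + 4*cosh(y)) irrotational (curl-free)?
No, ∇×F = (x + 2*sin(z) + 4*sinh(y), -2*x + exp(z), -z)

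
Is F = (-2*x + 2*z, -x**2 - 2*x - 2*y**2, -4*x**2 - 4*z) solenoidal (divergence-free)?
No, ∇·F = -4*y - 6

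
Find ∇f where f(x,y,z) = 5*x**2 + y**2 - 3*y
(10*x, 2*y - 3, 0)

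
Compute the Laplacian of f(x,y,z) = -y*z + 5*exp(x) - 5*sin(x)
5*exp(x) + 5*sin(x)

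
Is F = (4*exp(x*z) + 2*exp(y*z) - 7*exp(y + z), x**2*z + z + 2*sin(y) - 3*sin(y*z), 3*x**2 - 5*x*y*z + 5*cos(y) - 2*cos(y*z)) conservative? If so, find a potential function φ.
No, ∇×F = (-x**2 - 5*x*z + 3*y*cos(y*z) + 2*z*sin(y*z) - 5*sin(y) - 1, 4*x*exp(x*z) - 6*x + 5*y*z + 2*y*exp(y*z) - 7*exp(y + z), 2*x*z - 2*z*exp(y*z) + 7*exp(y + z)) ≠ 0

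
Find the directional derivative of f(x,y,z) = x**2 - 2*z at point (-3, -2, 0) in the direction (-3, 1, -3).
24*sqrt(19)/19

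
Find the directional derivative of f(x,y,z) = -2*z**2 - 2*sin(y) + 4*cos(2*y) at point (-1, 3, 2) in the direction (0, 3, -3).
sqrt(2)*(-cos(3) - 4*sin(6) + 4)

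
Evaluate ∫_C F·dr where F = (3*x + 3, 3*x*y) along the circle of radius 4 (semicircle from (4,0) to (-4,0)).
104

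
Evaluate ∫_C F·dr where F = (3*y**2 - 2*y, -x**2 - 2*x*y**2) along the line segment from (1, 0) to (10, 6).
-1068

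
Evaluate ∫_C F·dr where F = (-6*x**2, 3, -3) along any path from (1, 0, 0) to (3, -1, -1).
-52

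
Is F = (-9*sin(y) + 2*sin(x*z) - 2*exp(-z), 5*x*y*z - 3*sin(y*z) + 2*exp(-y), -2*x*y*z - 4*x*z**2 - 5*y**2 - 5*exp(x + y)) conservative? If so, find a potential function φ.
No, ∇×F = (-5*x*y - 2*x*z + 3*y*cos(y*z) - 10*y - 5*exp(x + y), 2*x*cos(x*z) + 2*y*z + 4*z**2 + 5*exp(x + y) + 2*exp(-z), 5*y*z + 9*cos(y)) ≠ 0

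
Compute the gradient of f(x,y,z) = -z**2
(0, 0, -2*z)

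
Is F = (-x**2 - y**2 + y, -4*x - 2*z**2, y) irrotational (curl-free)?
No, ∇×F = (4*z + 1, 0, 2*y - 5)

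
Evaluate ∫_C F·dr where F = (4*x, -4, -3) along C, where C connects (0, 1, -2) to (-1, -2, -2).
14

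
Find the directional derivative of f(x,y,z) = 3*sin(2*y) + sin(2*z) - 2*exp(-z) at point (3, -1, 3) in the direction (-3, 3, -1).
2*sqrt(19)*(9*exp(3)*cos(2) - exp(3)*cos(6) - 1)*exp(-3)/19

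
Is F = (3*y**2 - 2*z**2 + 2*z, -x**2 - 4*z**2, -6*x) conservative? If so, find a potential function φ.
No, ∇×F = (8*z, 8 - 4*z, -2*x - 6*y) ≠ 0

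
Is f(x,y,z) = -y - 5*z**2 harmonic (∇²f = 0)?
No, ∇²f = -10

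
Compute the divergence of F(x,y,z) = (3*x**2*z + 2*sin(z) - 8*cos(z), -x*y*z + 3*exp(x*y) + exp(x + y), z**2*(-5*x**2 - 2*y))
5*x*z + 3*x*exp(x*y) - 2*z*(5*x**2 + 2*y) + exp(x + y)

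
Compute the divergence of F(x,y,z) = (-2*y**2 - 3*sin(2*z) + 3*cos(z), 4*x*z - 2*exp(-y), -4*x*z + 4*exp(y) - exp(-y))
-4*x + 2*exp(-y)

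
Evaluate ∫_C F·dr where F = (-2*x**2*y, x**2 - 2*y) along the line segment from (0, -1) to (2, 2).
-17/3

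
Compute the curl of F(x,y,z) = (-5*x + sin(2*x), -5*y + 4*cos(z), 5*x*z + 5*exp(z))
(4*sin(z), -5*z, 0)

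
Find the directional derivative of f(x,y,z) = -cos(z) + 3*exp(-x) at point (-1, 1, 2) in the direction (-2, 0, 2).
sqrt(2)*(sin(2) + 3*E)/2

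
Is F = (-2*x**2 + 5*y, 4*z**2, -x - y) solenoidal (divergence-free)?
No, ∇·F = -4*x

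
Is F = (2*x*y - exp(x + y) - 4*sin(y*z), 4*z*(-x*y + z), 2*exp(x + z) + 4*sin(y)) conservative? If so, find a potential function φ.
No, ∇×F = (4*x*y - 8*z + 4*cos(y), -4*y*cos(y*z) - 2*exp(x + z), -2*x - 4*y*z + 4*z*cos(y*z) + exp(x + y)) ≠ 0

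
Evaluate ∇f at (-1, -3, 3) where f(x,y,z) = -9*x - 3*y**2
(-9, 18, 0)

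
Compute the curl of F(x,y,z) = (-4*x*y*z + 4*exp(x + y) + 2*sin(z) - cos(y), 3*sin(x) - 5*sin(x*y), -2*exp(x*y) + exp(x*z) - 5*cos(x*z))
(-2*x*exp(x*y), -4*x*y + 2*y*exp(x*y) - z*exp(x*z) - 5*z*sin(x*z) + 2*cos(z), 4*x*z - 5*y*cos(x*y) - 4*exp(x + y) - sin(y) + 3*cos(x))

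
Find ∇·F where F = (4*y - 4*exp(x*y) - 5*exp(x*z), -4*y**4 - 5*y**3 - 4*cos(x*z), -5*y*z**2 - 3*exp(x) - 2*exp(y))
-16*y**3 - 15*y**2 - 10*y*z - 4*y*exp(x*y) - 5*z*exp(x*z)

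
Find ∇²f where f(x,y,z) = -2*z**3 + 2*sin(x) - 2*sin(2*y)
-12*z - 2*sin(x) + 8*sin(2*y)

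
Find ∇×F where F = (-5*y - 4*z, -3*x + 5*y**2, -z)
(0, -4, 2)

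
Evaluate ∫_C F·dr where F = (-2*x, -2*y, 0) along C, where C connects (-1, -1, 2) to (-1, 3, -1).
-8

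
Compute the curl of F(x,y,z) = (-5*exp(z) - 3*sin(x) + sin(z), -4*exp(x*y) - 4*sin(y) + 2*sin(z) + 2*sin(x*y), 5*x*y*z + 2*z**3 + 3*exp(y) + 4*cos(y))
(5*x*z + 3*exp(y) - 4*sin(y) - 2*cos(z), -5*y*z - 5*exp(z) + cos(z), 2*y*(-2*exp(x*y) + cos(x*y)))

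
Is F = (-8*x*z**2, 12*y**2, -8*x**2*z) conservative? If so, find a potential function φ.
Yes, F is conservative. φ = -4*x**2*z**2 + 4*y**3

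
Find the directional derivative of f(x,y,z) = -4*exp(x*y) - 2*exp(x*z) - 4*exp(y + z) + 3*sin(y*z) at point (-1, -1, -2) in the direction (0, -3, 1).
sqrt(10)*(-12*exp(4) + 15*exp(3)*cos(2) + 8 + 2*exp(5))*exp(-3)/10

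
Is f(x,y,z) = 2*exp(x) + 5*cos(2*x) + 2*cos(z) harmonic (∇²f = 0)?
No, ∇²f = 2*exp(x) - 20*cos(2*x) - 2*cos(z)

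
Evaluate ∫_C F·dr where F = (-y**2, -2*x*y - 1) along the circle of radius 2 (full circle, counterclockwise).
0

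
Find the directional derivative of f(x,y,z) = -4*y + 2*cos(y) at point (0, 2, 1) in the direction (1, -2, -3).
2*sqrt(14)*(sin(2) + 2)/7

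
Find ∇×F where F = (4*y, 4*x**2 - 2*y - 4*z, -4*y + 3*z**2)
(0, 0, 8*x - 4)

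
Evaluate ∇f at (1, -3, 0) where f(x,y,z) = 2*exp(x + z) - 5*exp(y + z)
(2*E, -5*exp(-3), (-5 + 2*exp(4))*exp(-3))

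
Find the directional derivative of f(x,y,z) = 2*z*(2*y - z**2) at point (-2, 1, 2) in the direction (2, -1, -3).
26*sqrt(14)/7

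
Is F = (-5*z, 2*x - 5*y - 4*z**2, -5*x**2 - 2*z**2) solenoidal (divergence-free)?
No, ∇·F = -4*z - 5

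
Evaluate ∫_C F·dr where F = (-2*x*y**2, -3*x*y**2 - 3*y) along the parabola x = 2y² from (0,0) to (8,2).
-3226/15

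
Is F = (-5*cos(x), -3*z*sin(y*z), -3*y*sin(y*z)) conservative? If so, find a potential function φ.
Yes, F is conservative. φ = -5*sin(x) + 3*cos(y*z)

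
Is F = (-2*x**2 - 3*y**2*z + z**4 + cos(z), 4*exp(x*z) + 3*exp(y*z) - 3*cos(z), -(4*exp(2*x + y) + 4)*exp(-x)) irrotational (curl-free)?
No, ∇×F = (-4*x*exp(x*z) - 3*y*exp(y*z) - 4*exp(x + y) - 3*sin(z), -3*y**2 + 4*z**3 + 4*exp(x + y) - sin(z) - 4*exp(-x), 2*z*(3*y + 2*exp(x*z)))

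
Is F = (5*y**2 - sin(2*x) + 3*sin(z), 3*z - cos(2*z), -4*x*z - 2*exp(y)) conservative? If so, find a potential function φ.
No, ∇×F = (-2*exp(y) - 2*sin(2*z) - 3, 4*z + 3*cos(z), -10*y) ≠ 0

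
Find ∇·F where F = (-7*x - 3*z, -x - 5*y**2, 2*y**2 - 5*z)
-10*y - 12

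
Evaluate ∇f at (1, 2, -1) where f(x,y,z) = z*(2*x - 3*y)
(-2, 3, -4)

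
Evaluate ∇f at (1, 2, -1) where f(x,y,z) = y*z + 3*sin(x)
(3*cos(1), -1, 2)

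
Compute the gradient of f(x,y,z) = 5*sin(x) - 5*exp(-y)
(5*cos(x), 5*exp(-y), 0)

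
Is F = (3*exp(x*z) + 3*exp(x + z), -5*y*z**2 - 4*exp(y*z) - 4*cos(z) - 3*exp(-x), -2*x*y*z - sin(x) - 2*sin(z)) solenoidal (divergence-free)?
No, ∇·F = -2*x*y - 5*z**2 + 3*z*exp(x*z) - 4*z*exp(y*z) + 3*exp(x + z) - 2*cos(z)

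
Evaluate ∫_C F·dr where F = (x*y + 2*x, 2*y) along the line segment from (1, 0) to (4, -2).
10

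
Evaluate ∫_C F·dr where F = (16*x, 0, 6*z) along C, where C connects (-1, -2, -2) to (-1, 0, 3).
15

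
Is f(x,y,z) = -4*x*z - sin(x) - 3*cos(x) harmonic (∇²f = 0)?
No, ∇²f = sin(x) + 3*cos(x)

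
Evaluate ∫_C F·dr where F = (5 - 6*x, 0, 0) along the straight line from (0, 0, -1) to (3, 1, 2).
-12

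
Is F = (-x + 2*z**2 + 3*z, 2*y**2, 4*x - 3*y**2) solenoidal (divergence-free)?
No, ∇·F = 4*y - 1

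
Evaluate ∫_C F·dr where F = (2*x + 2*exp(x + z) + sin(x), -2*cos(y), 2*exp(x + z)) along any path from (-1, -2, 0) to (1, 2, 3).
-4*sin(2) - 2*exp(-1) + 2*exp(4)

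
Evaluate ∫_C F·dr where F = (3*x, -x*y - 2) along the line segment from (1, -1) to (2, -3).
13/6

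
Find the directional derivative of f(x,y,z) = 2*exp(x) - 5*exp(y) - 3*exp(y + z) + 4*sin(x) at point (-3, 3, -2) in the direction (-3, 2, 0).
-2*sqrt(13)*(6*exp(3)*cos(3) + 3 + 3*exp(4) + 5*exp(6))*exp(-3)/13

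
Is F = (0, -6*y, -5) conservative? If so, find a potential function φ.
Yes, F is conservative. φ = -3*y**2 - 5*z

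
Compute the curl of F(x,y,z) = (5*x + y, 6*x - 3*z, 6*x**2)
(3, -12*x, 5)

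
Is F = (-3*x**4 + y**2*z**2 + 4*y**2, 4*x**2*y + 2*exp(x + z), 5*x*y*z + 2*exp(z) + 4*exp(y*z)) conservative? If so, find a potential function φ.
No, ∇×F = (5*x*z + 4*z*exp(y*z) - 2*exp(x + z), y*z*(2*y - 5), 8*x*y - 2*y*z**2 - 8*y + 2*exp(x + z)) ≠ 0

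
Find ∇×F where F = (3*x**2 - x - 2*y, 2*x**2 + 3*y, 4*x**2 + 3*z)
(0, -8*x, 4*x + 2)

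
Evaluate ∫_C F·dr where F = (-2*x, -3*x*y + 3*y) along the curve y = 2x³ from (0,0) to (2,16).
-1948/7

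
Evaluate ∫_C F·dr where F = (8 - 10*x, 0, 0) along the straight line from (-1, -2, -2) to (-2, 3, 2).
-23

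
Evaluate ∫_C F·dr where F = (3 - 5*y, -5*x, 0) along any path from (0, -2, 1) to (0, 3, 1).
0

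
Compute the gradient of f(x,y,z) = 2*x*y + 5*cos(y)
(2*y, 2*x - 5*sin(y), 0)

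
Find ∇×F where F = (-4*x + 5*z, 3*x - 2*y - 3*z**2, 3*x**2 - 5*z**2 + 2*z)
(6*z, 5 - 6*x, 3)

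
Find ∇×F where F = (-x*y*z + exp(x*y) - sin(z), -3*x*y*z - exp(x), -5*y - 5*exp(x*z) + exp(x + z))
(3*x*y - 5, -x*y + 5*z*exp(x*z) - exp(x + z) - cos(z), x*z - x*exp(x*y) - 3*y*z - exp(x))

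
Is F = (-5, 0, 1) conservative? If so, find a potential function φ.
Yes, F is conservative. φ = -5*x + z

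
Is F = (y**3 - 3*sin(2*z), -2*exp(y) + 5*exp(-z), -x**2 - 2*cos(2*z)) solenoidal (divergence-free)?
No, ∇·F = -2*exp(y) + 4*sin(2*z)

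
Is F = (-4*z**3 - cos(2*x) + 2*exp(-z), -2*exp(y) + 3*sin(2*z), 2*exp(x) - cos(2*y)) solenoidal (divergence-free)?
No, ∇·F = -2*exp(y) + 2*sin(2*x)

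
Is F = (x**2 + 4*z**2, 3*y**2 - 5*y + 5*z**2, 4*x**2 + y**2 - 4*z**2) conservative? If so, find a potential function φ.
No, ∇×F = (2*y - 10*z, -8*x + 8*z, 0) ≠ 0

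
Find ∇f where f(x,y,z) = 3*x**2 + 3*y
(6*x, 3, 0)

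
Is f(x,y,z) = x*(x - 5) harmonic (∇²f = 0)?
No, ∇²f = 2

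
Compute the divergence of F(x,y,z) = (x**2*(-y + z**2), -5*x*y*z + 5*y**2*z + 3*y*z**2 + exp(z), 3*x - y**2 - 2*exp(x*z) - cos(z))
-5*x*z - 2*x*(y - z**2) - 2*x*exp(x*z) + 10*y*z + 3*z**2 + sin(z)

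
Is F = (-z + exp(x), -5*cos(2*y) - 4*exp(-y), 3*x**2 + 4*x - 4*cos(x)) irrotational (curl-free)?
No, ∇×F = (0, -6*x - 4*sin(x) - 5, 0)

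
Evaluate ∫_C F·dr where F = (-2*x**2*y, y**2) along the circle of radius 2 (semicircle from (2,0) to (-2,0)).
4*pi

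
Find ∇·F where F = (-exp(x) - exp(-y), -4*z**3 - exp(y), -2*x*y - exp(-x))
-exp(x) - exp(y)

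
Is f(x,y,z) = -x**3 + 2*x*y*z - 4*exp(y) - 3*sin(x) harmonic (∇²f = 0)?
No, ∇²f = -6*x - 4*exp(y) + 3*sin(x)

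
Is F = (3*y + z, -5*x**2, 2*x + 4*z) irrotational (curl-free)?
No, ∇×F = (0, -1, -10*x - 3)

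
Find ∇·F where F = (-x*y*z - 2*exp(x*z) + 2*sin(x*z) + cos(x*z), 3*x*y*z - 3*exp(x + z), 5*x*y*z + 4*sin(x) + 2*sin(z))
5*x*y + 3*x*z - y*z - 2*z*exp(x*z) - z*sin(x*z) + 2*z*cos(x*z) + 2*cos(z)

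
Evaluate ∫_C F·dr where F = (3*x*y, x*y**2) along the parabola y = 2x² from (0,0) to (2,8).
2216/7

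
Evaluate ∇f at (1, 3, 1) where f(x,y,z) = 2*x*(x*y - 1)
(10, 2, 0)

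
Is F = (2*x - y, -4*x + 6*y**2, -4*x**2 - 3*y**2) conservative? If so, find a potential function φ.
No, ∇×F = (-6*y, 8*x, -3) ≠ 0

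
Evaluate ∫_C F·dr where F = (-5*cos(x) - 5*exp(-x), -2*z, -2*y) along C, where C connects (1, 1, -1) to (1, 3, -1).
4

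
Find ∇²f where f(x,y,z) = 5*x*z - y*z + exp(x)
exp(x)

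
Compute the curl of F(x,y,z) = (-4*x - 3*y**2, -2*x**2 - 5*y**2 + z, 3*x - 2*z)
(-1, -3, -4*x + 6*y)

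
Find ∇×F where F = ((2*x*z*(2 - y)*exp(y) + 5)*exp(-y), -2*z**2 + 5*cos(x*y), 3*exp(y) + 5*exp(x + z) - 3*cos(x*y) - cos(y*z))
(3*x*sin(x*y) + z*sin(y*z) + 4*z + 3*exp(y), -2*x*(y - 2) - 3*y*sin(x*y) - 5*exp(x + z), 2*x*z - 5*y*sin(x*y) + 5*exp(-y))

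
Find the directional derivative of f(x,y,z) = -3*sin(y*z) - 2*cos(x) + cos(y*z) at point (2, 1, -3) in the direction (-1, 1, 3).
-2*sqrt(11)*sin(2)/11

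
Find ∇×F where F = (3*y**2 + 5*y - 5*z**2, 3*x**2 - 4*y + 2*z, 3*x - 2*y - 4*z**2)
(-4, -10*z - 3, 6*x - 6*y - 5)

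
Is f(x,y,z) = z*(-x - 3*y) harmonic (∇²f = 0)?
Yes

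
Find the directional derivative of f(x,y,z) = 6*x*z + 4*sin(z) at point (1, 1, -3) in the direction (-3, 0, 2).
2*sqrt(13)*(4*cos(3) + 33)/13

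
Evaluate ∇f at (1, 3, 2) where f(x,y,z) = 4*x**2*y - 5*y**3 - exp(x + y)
(24 - exp(4), -131 - exp(4), 0)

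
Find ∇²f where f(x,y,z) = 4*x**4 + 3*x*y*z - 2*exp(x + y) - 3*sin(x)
48*x**2 - 4*exp(x + y) + 3*sin(x)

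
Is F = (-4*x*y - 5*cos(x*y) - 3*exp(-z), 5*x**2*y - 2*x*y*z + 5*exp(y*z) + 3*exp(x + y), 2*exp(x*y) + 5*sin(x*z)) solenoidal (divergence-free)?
No, ∇·F = 5*x**2 - 2*x*z + 5*x*cos(x*z) + 5*y*sin(x*y) - 4*y + 5*z*exp(y*z) + 3*exp(x + y)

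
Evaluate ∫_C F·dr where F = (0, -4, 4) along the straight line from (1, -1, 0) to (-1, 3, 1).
-12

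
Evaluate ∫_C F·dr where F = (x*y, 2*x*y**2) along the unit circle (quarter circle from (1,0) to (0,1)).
-1/3 + pi/8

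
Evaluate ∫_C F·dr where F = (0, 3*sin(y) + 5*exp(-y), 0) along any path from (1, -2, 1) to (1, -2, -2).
0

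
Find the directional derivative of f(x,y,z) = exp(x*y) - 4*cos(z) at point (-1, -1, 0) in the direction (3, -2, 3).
-sqrt(22)*E/22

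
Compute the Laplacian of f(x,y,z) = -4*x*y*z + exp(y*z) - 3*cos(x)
y**2*exp(y*z) + z**2*exp(y*z) + 3*cos(x)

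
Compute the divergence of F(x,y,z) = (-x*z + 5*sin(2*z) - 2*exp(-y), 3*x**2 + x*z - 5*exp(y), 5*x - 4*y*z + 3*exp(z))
-4*y - z - 5*exp(y) + 3*exp(z)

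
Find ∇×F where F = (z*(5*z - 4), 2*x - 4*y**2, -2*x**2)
(0, 4*x + 10*z - 4, 2)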